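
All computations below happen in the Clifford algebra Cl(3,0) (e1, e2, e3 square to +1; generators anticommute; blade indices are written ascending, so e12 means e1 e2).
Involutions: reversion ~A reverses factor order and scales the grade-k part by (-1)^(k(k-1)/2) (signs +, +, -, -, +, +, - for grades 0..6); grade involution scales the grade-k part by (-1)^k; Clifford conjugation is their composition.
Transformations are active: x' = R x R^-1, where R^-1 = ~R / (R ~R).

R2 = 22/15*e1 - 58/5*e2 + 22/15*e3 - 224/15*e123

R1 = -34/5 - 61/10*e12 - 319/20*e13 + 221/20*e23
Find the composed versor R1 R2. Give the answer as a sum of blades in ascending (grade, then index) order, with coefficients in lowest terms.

Distribute over the terms of R1 (each basis-blade product reordered to ascending indices, repeated generators contracted through their squares):
(-34/5) R2 = -748/75*e1 + 1972/25*e2 - 748/75*e3 + 7616/75*e123
(-61/10*e12) R2 = 1769/25*e1 + 671/75*e2 - 6832/75*e3 - 671/75*e123
(-319/20*e13) R2 = -3509/150*e1 + 17864/75*e2 + 3509/150*e3 - 9251/50*e123
(221/20*e23) R2 = 12376/75*e1 + 2431/150*e2 + 6409/50*e3 + 2431/150*e123
Summing the partial products and collecting blades:
Answer: 30361/150*e1 + 17111/50*e2 + 3788/75*e3 - 5716/75*e123


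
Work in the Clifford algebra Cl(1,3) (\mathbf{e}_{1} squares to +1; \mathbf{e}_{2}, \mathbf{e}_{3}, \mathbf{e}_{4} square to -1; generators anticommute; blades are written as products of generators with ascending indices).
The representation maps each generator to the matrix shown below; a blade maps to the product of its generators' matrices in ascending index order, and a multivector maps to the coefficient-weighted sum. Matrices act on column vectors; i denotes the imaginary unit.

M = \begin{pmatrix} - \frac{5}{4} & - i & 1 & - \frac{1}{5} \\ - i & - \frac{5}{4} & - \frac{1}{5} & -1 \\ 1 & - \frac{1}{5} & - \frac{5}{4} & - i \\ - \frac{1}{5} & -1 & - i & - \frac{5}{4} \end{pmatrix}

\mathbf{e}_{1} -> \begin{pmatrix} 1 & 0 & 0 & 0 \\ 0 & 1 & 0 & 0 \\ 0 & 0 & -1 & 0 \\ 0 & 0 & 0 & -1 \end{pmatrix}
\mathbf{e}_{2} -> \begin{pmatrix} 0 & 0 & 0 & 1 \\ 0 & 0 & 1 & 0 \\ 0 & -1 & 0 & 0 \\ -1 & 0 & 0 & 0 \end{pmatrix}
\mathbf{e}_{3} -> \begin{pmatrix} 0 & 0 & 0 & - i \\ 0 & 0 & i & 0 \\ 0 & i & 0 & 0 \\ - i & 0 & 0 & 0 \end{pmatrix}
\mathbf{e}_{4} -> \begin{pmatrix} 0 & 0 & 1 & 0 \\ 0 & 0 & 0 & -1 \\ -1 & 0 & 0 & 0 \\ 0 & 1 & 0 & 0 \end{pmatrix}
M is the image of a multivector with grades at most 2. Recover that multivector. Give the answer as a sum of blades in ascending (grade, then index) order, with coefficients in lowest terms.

Method: the blade images are trace-orthogonal — tr(rho(e_A) rho(e_B)^-1) = 4 if A = B and 0 otherwise — and rho(e_A)^-1 = (e_A)^2 * rho(e_A) with (e_A)^2 = +1 or -1, so the coefficient of e_A in the preimage is (e_A)^2 * tr(M rho(e_A))/4.
Nonzero projections over blades of grade <= 2: 1: (1)^2 = +1, tr(M 1) = -5, coefficient -\frac{5}{4}; e_{1} e_{2}: (e_{1} e_{2})^2 = +1, tr(M rho(e_{1} e_{2})) = - \frac{4}{5}, coefficient -\frac{1}{5}; e_{1} e_{4}: (e_{1} e_{4})^2 = +1, tr(M rho(e_{1} e_{4})) = 4, coefficient 1; e_{3} e_{4}: (e_{3} e_{4})^2 = -1, tr(M rho(e_{3} e_{4})) = -4, coefficient 1. Every other blade of grade <= 2 projects to 0.
Answer: -\frac{5}{4} - \frac{1}{5} e_{1} e_{2} + e_{1} e_{4} + e_{3} e_{4}


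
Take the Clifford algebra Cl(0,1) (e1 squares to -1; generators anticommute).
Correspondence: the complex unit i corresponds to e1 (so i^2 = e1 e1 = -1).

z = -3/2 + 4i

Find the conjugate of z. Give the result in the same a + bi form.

In blades: z = -3/2 + 4*e1.
Conjugation here is Clifford conjugation: the scalar is fixed and the grade-1 and grade-2 blades all flip sign, giving -3/2 - 4*e1; translating back:
Answer: -3/2 - 4i


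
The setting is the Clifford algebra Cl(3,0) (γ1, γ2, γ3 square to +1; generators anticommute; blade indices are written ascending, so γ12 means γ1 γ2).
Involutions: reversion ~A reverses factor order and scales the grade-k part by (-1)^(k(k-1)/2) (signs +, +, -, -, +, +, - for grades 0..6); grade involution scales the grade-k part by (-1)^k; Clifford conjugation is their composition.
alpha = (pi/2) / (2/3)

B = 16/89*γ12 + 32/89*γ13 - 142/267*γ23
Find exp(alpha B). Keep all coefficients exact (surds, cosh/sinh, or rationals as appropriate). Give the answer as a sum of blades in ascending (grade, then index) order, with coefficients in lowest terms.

B^2 term by term: the squares give (16/89)^2*(γ12)^2 + (32/89)^2*(γ13)^2 + (-142/267)^2*(γ23)^2 = 256/7921*(-1) + 1024/7921*(-1) + 20164/71289*(-1) = -4/9 (each basis 2-blade squares to minus the product of its generators' squares); cross terms between blades sharing an index anticommute and cancel. So B^2 = -4/9.
B^2 = -4/9 — the series telescopes trigonometrically here: l = 2/3, alpha*l = pi/2, so exp(alpha B) = cos(pi/2) + (sin(pi/2)/(2/3))*B = 0 + (3/2)*B.
Answer: 24/89*γ12 + 48/89*γ13 - 71/89*γ23


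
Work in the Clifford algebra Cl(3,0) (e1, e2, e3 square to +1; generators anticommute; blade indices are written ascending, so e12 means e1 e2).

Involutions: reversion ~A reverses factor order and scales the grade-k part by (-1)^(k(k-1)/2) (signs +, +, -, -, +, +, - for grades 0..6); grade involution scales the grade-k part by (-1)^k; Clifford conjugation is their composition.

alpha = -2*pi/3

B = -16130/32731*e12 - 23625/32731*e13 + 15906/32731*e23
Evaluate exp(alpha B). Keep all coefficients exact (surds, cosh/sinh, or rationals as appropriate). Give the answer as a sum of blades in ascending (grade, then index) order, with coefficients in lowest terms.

B^2 term by term: the squares give (-16130/32731)^2*(e12)^2 + (-23625/32731)^2*(e13)^2 + (15906/32731)^2*(e23)^2 = 260176900/1071318361*(-1) + 558140625/1071318361*(-1) + 253000836/1071318361*(-1) = -1 (each basis 2-blade squares to minus the product of its generators' squares); cross terms between blades sharing an index anticommute and cancel. So B^2 = -1.
B^2 = -1 — since the square is negative, the closed form is circular: l = 1, alpha*l = -2*pi/3, so exp(alpha B) = cos(-2*pi/3) + (sin(-2*pi/3)/1)*B = -1/2 + (-sqrt(3)/2)*B.
Answer: -1/2 + 8065*sqrt(3)/32731*e12 + 23625*sqrt(3)/65462*e13 - 7953*sqrt(3)/32731*e23


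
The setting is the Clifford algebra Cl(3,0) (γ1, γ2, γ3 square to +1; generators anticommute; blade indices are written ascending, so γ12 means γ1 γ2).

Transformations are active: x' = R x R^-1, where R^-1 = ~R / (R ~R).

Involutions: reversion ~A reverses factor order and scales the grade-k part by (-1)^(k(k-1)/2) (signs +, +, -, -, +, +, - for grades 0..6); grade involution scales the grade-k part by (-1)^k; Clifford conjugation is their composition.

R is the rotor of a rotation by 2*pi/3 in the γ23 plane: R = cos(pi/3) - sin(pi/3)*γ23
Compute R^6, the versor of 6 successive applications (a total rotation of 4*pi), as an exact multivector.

The rotor phase is half the rotation angle and phases add under composition, so 6 steps in the γ23 plane accumulate phase 6*(pi/3) = 2*pi: R^6 = cos(2*pi) - sin(2*pi)*γ23.
cos(2*pi) = 1 and sin(2*pi) = 0, so R^6 = 1. The total rotation 4*pi is 2 full turns, so every vector returns to itself, yet the rotor is +1, back on the identity sheet (an even number of 2*pi turns).
Answer: 1


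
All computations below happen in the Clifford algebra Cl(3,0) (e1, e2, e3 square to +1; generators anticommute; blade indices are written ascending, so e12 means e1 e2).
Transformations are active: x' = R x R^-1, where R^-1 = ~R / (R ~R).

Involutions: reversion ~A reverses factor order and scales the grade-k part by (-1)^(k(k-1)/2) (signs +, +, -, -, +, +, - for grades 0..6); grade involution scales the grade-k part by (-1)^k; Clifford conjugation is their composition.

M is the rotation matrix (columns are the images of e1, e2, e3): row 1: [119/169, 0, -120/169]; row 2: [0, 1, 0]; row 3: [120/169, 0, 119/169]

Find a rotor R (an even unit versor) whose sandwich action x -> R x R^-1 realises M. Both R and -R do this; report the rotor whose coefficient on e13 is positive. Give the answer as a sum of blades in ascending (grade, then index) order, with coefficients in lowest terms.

Method: write R = a + b12*e12 + b13*e13 + b23*e23 with a^2 + b12^2 + b13^2 + b23^2 = 1 (so R^-1 = ~R). Expanding the columns R e_j ~R gives tr M = 4a^2 - 1 and, from the antisymmetric part, M21 - M12 = -4a*b12, M13 - M31 = 4a*b13, M32 - M23 = -4a*b23.
Here tr M = 407/169, so a^2 = (1 + tr M)/4 = 144/169 and a = ±12/13. Taking a = 12/13: M21 - M12 = 0, M13 - M31 = -240/169, M32 - M23 = 0, giving b12 = 0, b13 = -5/13, b23 = 0, i.e. R = 12/13 - 5/13*e13.
Its e13 coefficient is negative, so report the other preimage -R.
Answer: -12/13 + 5/13*e13. Uniqueness: Spin(3) -> SO(3) maps R and -R to the same rotation of trace 407/169; fixing the sign of the e13 coefficient removes the ambiguity.


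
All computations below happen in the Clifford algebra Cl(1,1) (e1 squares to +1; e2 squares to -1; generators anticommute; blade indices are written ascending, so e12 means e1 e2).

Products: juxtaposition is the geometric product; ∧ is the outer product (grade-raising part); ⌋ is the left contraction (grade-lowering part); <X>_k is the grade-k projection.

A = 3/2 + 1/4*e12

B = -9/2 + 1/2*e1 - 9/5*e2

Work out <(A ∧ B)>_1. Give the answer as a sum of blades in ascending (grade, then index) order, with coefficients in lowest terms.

step 1: -27/4 + 3/4*e1 - 27/10*e2 - 9/8*e12
step 2: 3/4*e1 - 27/10*e2
Answer: 3/4*e1 - 27/10*e2


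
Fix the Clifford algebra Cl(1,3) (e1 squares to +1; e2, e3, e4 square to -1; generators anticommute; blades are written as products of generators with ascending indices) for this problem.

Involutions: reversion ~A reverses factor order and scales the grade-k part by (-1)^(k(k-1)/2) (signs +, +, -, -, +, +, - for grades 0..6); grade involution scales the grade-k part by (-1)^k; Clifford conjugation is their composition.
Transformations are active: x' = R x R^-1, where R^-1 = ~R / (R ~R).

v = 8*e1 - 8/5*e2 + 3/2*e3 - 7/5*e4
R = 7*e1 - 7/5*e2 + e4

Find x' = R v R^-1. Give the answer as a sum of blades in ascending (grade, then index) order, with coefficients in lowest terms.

~R = 7*e1 - 7/5*e2 + e4, and R ~R = 1151/25, so R^-1 = ~R / (1151/25).
R v = 1379/25 + 21/2*e1 e3 - 89/5*e1 e4 - 21/10*e2 e3 + 89/25*e2 e4 - 3/2*e3 e4
Answer: 10098/1151*e1 - 10098/5755*e2 - 3/2*e3 + 21847/5755*e4


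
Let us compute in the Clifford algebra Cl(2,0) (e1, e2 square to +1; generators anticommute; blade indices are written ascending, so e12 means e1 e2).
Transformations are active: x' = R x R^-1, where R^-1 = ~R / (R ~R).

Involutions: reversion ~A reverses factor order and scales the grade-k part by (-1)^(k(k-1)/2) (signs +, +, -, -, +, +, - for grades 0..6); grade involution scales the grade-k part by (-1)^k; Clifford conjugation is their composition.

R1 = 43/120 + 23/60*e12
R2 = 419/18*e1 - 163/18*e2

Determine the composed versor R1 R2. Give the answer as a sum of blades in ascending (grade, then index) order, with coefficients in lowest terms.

Distribute over the terms of R1 (each basis-blade product reordered to ascending indices, repeated generators contracted through their squares):
(43/120) R2 = 18017/2160*e1 - 7009/2160*e2
(23/60*e12) R2 = -3749/1080*e1 - 9637/1080*e2
Summing the partial products and collecting blades:
Answer: 10519/2160*e1 - 8761/720*e2


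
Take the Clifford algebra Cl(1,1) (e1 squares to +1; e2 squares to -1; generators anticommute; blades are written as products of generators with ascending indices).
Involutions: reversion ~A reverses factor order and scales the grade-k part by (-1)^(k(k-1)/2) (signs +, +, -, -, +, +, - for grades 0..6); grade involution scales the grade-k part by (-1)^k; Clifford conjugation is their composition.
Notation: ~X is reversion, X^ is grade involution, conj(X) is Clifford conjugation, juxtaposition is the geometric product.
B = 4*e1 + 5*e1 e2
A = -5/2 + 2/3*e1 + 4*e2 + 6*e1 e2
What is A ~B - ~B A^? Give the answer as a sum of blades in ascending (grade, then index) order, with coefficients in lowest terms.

first term: -82/3 - 30*e1 - 82/3*e2 - 7/2*e1 e2
second term: -98/3 - 30*e1 + 62/3*e2 - 7/2*e1 e2
Answer: 16/3 - 48*e2


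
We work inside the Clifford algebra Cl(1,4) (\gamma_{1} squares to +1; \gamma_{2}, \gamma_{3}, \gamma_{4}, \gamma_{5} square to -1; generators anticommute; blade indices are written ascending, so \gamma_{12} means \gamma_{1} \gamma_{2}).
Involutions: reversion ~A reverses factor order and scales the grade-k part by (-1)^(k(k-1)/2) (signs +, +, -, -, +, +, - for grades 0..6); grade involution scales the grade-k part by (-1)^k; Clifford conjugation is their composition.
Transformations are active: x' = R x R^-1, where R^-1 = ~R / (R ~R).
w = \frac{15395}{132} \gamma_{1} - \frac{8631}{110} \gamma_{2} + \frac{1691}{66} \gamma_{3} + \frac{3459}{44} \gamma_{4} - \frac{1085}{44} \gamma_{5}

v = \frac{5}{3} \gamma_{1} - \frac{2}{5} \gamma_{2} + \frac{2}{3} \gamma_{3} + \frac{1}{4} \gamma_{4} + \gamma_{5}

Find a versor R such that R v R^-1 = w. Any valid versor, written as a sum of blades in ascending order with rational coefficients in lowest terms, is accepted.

Why this works: both vectors square to \frac{1333}{1200}, so q(v) = q(w) and R = v + w = \frac{5205}{44} \gamma_{1} - \frac{1735}{22} \gamma_{2} + \frac{1735}{66} \gamma_{3} + \frac{1735}{22} \gamma_{4} - \frac{1041}{44} \gamma_{5} carries v to w — its own direction survives, the complement (v - w)/2 flips.
Answer: \frac{5205}{44} \gamma_{1} - \frac{1735}{22} \gamma_{2} + \frac{1735}{66} \gamma_{3} + \frac{1735}{22} \gamma_{4} - \frac{1041}{44} \gamma_{5}


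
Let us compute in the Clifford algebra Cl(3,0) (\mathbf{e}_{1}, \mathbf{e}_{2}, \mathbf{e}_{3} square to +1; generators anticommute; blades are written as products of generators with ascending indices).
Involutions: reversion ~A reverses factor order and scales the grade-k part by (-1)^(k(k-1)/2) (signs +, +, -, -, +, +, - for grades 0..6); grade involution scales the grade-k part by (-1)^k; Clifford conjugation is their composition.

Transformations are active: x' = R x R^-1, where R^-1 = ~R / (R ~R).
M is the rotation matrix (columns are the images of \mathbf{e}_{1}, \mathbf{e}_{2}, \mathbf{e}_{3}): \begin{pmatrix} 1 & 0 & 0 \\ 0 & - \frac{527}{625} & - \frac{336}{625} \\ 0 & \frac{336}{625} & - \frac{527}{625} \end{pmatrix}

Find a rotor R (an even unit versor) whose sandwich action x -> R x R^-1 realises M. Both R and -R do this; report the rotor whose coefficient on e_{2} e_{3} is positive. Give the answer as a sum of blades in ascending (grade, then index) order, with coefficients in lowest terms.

Method: write R = a + b12*e_{1} e_{2} + b13*e_{1} e_{3} + b23*e_{2} e_{3} with a^2 + b12^2 + b13^2 + b23^2 = 1 (so R^-1 = ~R). Expanding the columns R e_j ~R gives tr M = 4a^2 - 1 and, from the antisymmetric part, M21 - M12 = -4a*b12, M13 - M31 = 4a*b13, M32 - M23 = -4a*b23.
Here tr M = -\frac{429}{625}, so a^2 = (1 + tr M)/4 = \frac{49}{625} and a = ±\frac{7}{25}. Taking a = \frac{7}{25}: M21 - M12 = 0, M13 - M31 = 0, M32 - M23 = \frac{672}{625}, giving b12 = 0, b13 = 0, b23 = -\frac{24}{25}, i.e. R = \frac{7}{25} - \frac{24}{25} e_{2} e_{3}.
Its e_{2} e_{3} coefficient is negative, so report the other preimage -R.
Answer: -\frac{7}{25} + \frac{24}{25} e_{2} e_{3}. Uniqueness: Spin(3) -> SO(3) maps R and -R to the same rotation of trace -\frac{429}{625}; fixing the sign of the e_{2} e_{3} coefficient removes the ambiguity.


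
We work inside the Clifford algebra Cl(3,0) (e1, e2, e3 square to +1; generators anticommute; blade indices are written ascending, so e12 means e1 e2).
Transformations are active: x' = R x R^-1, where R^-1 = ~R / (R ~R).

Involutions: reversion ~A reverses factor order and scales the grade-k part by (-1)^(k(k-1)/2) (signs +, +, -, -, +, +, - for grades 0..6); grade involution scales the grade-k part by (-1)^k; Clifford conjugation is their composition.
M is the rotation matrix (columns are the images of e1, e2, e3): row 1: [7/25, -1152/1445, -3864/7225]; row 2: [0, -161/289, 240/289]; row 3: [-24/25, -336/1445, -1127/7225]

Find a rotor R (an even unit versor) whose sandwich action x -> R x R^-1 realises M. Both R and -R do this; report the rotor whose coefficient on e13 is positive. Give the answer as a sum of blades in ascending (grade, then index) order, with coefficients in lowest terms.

Method: write R = a + b12*e12 + b13*e13 + b23*e23 with a^2 + b12^2 + b13^2 + b23^2 = 1 (so R^-1 = ~R). Expanding the columns R e_j ~R gives tr M = 4a^2 - 1 and, from the antisymmetric part, M21 - M12 = -4a*b12, M13 - M31 = 4a*b13, M32 - M23 = -4a*b23.
Here tr M = -3129/7225, so a^2 = (1 + tr M)/4 = 1024/7225 and a = ±32/85. Taking a = 32/85: M21 - M12 = 1152/1445, M13 - M31 = 3072/7225, M32 - M23 = -1536/1445, giving b12 = -9/17, b13 = 24/85, b23 = 12/17, i.e. R = 32/85 - 9/17*e12 + 24/85*e13 + 12/17*e23.
Its e13 coefficient is already positive.
Answer: 32/85 - 9/17*e12 + 24/85*e13 + 12/17*e23. Why the constraint matters: R and -R act identically through the sandwich — M has trace -3129/7225 either way — so only the sign condition on e13 picks one of the two preimages.


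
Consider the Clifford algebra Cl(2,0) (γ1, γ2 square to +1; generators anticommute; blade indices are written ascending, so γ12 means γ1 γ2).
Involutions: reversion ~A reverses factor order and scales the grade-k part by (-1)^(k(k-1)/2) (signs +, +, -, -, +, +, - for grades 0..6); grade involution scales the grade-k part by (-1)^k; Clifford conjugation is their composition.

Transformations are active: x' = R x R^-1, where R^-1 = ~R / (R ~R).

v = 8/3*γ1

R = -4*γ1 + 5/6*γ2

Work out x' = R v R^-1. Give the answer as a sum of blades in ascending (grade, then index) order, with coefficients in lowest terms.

~R = -4*γ1 + 5/6*γ2, and R ~R = 601/36, so R^-1 = ~R / (601/36).
R v = -32/3 - 20/9*γ12
Answer: 4408/1803*γ1 - 640/601*γ2


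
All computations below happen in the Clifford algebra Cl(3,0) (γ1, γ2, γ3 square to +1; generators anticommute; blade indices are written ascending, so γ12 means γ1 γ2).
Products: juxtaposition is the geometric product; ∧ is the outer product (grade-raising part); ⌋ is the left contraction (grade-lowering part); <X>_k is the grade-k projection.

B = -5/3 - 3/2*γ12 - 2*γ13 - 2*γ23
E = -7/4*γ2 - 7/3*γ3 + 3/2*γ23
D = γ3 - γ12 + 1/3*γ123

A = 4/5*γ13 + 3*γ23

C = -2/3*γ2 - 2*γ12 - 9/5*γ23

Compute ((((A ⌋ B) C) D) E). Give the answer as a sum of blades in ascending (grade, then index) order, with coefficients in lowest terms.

step 1: 38/5
step 2: -76/15*γ2 - 76/5*γ12 - 342/25*γ23
step 3: -76/5 - 38/75*γ1 - 342/25*γ2 + 76/15*γ3 - 2698/225*γ13 - 76/15*γ23 - 76/5*γ123
step 4: 8873/450 + 34276/675*γ1 + 1387/45*γ2 + 152/25*γ3 + 2717/50*γ12 - 5719/225*γ13 + 1349/75*γ23 - 1957/90*γ123
Answer: 8873/450 + 34276/675*γ1 + 1387/45*γ2 + 152/25*γ3 + 2717/50*γ12 - 5719/225*γ13 + 1349/75*γ23 - 1957/90*γ123


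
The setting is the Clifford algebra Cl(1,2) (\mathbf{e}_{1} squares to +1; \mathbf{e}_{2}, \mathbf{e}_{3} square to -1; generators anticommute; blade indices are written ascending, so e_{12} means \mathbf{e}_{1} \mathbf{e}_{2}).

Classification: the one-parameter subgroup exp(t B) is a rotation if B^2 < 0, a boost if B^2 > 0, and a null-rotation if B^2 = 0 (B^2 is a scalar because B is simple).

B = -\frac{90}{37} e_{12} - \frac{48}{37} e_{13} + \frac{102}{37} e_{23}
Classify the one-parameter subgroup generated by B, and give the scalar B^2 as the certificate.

B^2 term by term: the squares give (-\frac{90}{37})^2*(e_{12})^2 + (-\frac{48}{37})^2*(e_{13})^2 + (\frac{102}{37})^2*(e_{23})^2 = \frac{8100}{1369}*(+1) + \frac{2304}{1369}*(+1) + \frac{10404}{1369}*(-1) = 0 (each basis 2-blade squares to minus the product of its generators' squares); cross terms between blades sharing an index anticommute and cancel. So B^2 = 0.
Answer: null-rotation, certificate B^2 = 0. Certificate logic: 0 is a conjugation-invariant scalar, so its sign fixes rotation versus boost versus null-rotation outright.


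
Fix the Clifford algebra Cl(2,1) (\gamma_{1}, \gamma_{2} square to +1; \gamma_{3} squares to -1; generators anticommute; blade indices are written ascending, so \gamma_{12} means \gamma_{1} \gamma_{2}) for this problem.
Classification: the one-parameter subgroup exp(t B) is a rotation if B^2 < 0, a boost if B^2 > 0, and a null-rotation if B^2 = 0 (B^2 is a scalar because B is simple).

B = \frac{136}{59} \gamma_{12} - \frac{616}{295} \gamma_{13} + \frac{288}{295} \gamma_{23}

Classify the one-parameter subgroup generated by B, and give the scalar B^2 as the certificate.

B^2 term by term: the squares give (\frac{136}{59})^2*(\gamma_{12})^2 + (-\frac{616}{295})^2*(\gamma_{13})^2 + (\frac{288}{295})^2*(\gamma_{23})^2 = \frac{18496}{3481}*(-1) + \frac{379456}{87025}*(+1) + \frac{82944}{87025}*(+1) = 0 (each basis 2-blade squares to minus the product of its generators' squares); cross terms between blades sharing an index anticommute and cancel. So B^2 = 0.
Answer: null-rotation, certificate B^2 = 0. The class reads off the invariant scalar 0 directly.


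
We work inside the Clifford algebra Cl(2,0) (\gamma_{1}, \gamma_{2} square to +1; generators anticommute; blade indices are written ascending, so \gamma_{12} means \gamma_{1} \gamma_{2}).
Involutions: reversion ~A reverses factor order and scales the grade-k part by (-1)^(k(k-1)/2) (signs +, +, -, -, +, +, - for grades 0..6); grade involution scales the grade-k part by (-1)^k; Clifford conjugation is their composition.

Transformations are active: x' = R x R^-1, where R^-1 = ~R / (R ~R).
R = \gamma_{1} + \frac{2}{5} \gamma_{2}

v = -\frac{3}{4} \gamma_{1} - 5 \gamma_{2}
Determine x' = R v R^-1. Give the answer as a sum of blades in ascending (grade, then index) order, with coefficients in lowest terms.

~R = \gamma_{1} + \frac{2}{5} \gamma_{2}, and R ~R = \frac{29}{25}, so R^-1 = ~R / (\frac{29}{25}).
R v = -\frac{11}{4} - \frac{47}{10} \gamma_{12}
Answer: -\frac{463}{116} \gamma_{1} + \frac{90}{29} \gamma_{2}


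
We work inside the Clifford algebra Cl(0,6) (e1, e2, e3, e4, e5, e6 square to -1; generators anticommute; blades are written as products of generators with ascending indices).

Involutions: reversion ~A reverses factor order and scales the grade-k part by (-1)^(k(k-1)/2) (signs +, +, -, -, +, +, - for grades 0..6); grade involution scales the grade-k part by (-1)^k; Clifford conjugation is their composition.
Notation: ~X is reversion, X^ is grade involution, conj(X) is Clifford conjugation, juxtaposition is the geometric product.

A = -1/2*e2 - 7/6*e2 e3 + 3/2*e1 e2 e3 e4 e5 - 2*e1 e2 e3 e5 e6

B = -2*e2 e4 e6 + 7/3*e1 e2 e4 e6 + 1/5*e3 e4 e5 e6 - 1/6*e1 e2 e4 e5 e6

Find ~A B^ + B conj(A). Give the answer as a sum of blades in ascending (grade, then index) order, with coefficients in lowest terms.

first term: -1/3*e3 e4 + 1/4*e3 e6 + e4 e6 - 2/5*e1 e2 e4 + 3/10*e1 e2 e6 - 7/6*e1 e4 e6 - 14/3*e3 e4 e5 + 7/3*e3 e4 e6 - 7/2*e3 e5 e6 + 4*e1 e3 e4 e5 + 49/18*e1 e3 e4 e6 + 3*e1 e3 e5 e6 - 1/12*e1 e4 e5 e6 - 7/30*e2 e4 e5 e6 + 7/36*e1 e3 e4 e5 e6 - 1/10*e2 e3 e4 e5 e6
second term: 1/3*e3 e4 - 1/4*e3 e6 + e4 e6 - 2/5*e1 e2 e4 + 3/10*e1 e2 e6 - 7/6*e1 e4 e6 - 14/3*e3 e4 e5 + 7/3*e3 e4 e6 - 7/2*e3 e5 e6 - 4*e1 e3 e4 e5 - 49/18*e1 e3 e4 e6 - 3*e1 e3 e5 e6 - 1/12*e1 e4 e5 e6 + 7/30*e2 e4 e5 e6 + 7/36*e1 e3 e4 e5 e6 + 1/10*e2 e3 e4 e5 e6
Answer: 2*e4 e6 - 4/5*e1 e2 e4 + 3/5*e1 e2 e6 - 7/3*e1 e4 e6 - 28/3*e3 e4 e5 + 14/3*e3 e4 e6 - 7*e3 e5 e6 - 1/6*e1 e4 e5 e6 + 7/18*e1 e3 e4 e5 e6


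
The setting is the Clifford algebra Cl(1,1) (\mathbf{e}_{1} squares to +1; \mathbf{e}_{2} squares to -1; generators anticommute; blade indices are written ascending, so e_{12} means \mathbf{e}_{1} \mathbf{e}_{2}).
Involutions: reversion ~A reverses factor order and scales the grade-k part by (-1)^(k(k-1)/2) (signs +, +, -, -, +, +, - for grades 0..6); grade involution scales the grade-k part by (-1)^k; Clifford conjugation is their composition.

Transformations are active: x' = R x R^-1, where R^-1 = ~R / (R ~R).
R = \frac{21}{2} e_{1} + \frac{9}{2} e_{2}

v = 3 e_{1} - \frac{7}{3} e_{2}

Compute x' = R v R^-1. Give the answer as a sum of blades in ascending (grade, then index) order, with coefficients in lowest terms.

~R = \frac{21}{2} e_{1} + \frac{9}{2} e_{2}, and R ~R = 90, so R^-1 = ~R / (90).
R v = 42 - 38 e_{12}
Answer: \frac{34}{5} e_{1} + \frac{98}{15} e_{2}


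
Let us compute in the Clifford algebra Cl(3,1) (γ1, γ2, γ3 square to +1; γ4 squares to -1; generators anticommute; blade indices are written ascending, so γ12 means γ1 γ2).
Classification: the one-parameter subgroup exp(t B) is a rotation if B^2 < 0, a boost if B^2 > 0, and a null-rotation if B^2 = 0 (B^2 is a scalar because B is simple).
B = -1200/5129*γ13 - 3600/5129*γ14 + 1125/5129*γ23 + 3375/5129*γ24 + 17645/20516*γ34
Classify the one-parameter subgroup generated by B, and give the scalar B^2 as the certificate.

B^2 term by term: the squares give (-1200/5129)^2*(γ13)^2 + (-3600/5129)^2*(γ14)^2 + (1125/5129)^2*(γ23)^2 + (3375/5129)^2*(γ24)^2 + (17645/20516)^2*(γ34)^2 = 1440000/26306641*(-1) + 12960000/26306641*(+1) + 1265625/26306641*(-1) + 11390625/26306641*(+1) + 311346025/420906256*(+1) = 25/16 (each basis 2-blade squares to minus the product of its generators' squares); cross terms between blades sharing an index anticommute and cancel; the commuting (index-disjoint) pairs give grade-4 terms 2*c*c'*(blade product), which cancel blade by blade — γ1234: 8100000/26306641 - 8100000/26306641 = 0 — confirming B is simple. So B^2 = 25/16.
Answer: boost, certificate B^2 = 25/16. Note: conjugating B changes its blade decomposition but never the scalar B^2 = 25/16, whose sign settles the classification.


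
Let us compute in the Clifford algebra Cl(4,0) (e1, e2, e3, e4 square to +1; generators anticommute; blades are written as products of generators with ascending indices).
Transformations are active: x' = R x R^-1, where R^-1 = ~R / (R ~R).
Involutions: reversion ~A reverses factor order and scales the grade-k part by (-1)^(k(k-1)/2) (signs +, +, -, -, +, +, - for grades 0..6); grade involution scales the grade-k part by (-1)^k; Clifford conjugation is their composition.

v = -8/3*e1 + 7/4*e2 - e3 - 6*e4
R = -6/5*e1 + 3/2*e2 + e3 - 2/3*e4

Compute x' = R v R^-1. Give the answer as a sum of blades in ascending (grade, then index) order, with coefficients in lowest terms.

~R = -6/5*e1 + 3/2*e2 + e3 - 2/3*e4, and R ~R = 4621/900, so R^-1 = ~R / (4621/900).
R v = 353/40 + 19/10*e1 e2 + 58/15*e1 e3 + 244/45*e1 e4 - 13/4*e2 e3 - 47/6*e2 e4 - 20/3*e3 e4
Answer: -20218/13863*e1 + 62963/18484*e2 + 20506/4621*e3 + 17136/4621*e4


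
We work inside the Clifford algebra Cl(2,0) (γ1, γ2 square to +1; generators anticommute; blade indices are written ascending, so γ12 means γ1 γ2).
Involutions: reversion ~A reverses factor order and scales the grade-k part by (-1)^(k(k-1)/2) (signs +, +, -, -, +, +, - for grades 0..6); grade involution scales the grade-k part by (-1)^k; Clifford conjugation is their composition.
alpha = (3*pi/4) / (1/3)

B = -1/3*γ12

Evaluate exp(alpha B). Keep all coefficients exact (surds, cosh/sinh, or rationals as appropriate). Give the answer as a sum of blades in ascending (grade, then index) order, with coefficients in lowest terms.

B^2 = (-1/3)^2*(γ12)^2 = 1/9*(-1) = -1/9 (a basis 2-blade squares to minus the product of its generators' squares).
B^2 = -1/9 — the series telescopes trigonometrically here: l = 1/3, alpha*l = 3*pi/4, so exp(alpha B) = cos(3*pi/4) + (sin(3*pi/4)/(1/3))*B = -sqrt(2)/2 + (3*sqrt(2)/2)*B.
Answer: -sqrt(2)/2 - sqrt(2)/2*γ12


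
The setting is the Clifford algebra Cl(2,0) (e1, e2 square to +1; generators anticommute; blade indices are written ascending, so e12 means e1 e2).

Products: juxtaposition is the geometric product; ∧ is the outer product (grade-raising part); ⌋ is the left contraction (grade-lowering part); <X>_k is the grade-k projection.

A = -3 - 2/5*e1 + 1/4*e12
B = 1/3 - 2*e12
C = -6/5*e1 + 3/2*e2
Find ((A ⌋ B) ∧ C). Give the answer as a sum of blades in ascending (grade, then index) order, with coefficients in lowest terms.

step 1: -1/2 + 4/5*e2 + 6*e12
step 2: 3/5*e1 - 3/4*e2 + 24/25*e12
Answer: 3/5*e1 - 3/4*e2 + 24/25*e12


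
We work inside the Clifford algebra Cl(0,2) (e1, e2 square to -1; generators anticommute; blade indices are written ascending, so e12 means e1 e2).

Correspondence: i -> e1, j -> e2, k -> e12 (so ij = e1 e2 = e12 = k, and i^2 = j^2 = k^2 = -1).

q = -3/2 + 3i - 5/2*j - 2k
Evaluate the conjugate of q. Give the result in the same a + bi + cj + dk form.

In blades: q = -3/2 + 3*e1 - 5/2*e2 - 2*e12.
Conjugation here is Clifford conjugation: the scalar is fixed and the grade-1 and grade-2 blades all flip sign, giving -3/2 - 3*e1 + 5/2*e2 + 2*e12; translating back:
Answer: -3/2 - 3i + 5/2*j + 2k


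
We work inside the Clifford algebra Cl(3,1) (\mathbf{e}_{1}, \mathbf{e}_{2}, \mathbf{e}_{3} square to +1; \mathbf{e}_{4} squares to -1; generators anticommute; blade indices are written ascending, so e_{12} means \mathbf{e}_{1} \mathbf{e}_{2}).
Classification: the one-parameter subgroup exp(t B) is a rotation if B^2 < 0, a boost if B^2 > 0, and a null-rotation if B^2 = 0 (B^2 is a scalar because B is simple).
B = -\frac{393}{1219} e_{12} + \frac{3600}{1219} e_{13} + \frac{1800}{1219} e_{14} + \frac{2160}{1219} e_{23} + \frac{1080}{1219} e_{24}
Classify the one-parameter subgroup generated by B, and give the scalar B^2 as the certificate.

B^2 term by term: the squares give (-\frac{393}{1219})^2*(e_{12})^2 + (\frac{3600}{1219})^2*(e_{13})^2 + (\frac{1800}{1219})^2*(e_{14})^2 + (\frac{2160}{1219})^2*(e_{23})^2 + (\frac{1080}{1219})^2*(e_{24})^2 = \frac{154449}{1485961}*(-1) + \frac{12960000}{1485961}*(-1) + \frac{3240000}{1485961}*(+1) + \frac{4665600}{1485961}*(-1) + \frac{1166400}{1485961}*(+1) = -9 (each basis 2-blade squares to minus the product of its generators' squares); cross terms between blades sharing an index anticommute and cancel; the commuting (index-disjoint) pairs give grade-4 terms 2*c*c'*(blade product), which cancel blade by blade — e_{1234}: -\frac{7776000}{1485961} + \frac{7776000}{1485961} = 0 — confirming B is simple. So B^2 = -9.
Answer: rotation, certificate B^2 = -9. The scalar -9 is the complete invariant here: its sign names the subgroup type.


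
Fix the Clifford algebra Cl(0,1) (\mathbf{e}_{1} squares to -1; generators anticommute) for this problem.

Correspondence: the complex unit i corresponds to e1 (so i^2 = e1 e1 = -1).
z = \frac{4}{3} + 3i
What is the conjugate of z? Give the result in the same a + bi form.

In blades: z = \frac{4}{3} + 3 e_{1}.
Conjugation here is Clifford conjugation: the scalar is fixed and the grade-1 and grade-2 blades all flip sign, giving \frac{4}{3} - 3 e_{1}; translating back:
Answer: \frac{4}{3} - 3i


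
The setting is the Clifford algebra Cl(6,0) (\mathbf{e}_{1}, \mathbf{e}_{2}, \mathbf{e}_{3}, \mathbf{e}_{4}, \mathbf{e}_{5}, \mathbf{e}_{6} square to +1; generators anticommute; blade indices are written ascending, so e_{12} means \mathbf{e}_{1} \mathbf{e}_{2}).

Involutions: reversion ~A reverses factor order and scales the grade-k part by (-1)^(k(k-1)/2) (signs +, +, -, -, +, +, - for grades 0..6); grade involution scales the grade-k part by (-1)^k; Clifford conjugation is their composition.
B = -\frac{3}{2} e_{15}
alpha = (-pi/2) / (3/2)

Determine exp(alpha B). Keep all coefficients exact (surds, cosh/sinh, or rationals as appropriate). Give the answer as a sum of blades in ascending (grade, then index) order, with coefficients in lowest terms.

B^2 = (-\frac{3}{2})^2*(e_{15})^2 = \frac{9}{4}*(-1) = -\frac{9}{4} (a basis 2-blade squares to minus the product of its generators' squares).
B^2 = -\frac{9}{4} — circular case — the even/odd split gives cos and sin: l = \frac{3}{2}, alpha*l = - \frac{\pi}{2}, so exp(alpha B) = cos(- \frac{\pi}{2}) + (sin(- \frac{\pi}{2})/(\frac{3}{2}))*B = 0 + (- \frac{2}{3})*B.
Answer: e_{15}


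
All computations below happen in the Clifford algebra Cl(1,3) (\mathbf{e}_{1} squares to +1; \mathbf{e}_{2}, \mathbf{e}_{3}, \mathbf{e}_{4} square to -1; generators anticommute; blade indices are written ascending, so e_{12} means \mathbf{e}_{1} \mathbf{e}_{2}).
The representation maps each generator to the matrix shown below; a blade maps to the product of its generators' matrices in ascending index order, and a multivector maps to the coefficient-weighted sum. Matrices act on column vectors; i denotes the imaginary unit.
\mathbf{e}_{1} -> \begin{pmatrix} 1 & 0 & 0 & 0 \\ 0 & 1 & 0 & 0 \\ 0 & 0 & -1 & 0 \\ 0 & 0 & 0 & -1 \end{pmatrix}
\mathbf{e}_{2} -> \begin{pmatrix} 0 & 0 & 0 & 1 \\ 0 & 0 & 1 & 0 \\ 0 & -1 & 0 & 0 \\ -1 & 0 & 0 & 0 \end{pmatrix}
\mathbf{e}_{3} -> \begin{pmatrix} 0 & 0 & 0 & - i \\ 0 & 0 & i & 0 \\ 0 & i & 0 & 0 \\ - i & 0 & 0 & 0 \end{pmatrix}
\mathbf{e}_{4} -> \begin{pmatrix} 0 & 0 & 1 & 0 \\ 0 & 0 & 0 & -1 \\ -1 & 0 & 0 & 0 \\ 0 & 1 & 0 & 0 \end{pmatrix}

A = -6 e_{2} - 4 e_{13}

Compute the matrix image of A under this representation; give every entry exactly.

Bivector images (products of the table entries): rho(e_{13}) = rho(\mathbf{e}_{1})rho(\mathbf{e}_{3}) = \begin{pmatrix} 0 & 0 & 0 & - i \\ 0 & 0 & i & 0 \\ 0 & - i & 0 & 0 \\ i & 0 & 0 & 0 \end{pmatrix}.
M = (-6)*rho(e_{2}) + (-4)*rho(e_{13}), summed entrywise:
Answer: \begin{pmatrix} 0 & 0 & 0 & -6 + 4 i \\ 0 & 0 & -6 - 4 i & 0 \\ 0 & 6 + 4 i & 0 & 0 \\ 6 - 4 i & 0 & 0 & 0 \end{pmatrix}


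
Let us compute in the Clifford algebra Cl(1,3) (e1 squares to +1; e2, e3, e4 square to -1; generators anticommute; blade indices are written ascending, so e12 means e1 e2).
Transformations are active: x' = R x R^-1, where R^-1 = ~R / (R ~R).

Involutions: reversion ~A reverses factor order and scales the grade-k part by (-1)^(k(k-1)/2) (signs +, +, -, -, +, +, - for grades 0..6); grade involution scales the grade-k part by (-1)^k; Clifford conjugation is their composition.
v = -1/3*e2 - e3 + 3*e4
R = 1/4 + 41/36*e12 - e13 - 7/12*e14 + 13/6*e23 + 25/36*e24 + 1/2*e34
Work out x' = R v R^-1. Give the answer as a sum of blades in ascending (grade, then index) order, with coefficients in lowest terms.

~R = 1/4 - 41/36*e12 + e13 + 7/12*e14 - 13/6*e23 - 25/36*e24 - 1/2*e34, and R ~R = 77/27, so R^-1 = ~R / (77/27).
R v = 61/54*e1 - 89/36*e3 + 1/54*e4 - 53/36*e123 + 29/9*e124 - 43/12*e134 + 253/36*e234
Answer: -145/84*e1 + 211/84*e2 - 3/14*e3 + 109/42*e4


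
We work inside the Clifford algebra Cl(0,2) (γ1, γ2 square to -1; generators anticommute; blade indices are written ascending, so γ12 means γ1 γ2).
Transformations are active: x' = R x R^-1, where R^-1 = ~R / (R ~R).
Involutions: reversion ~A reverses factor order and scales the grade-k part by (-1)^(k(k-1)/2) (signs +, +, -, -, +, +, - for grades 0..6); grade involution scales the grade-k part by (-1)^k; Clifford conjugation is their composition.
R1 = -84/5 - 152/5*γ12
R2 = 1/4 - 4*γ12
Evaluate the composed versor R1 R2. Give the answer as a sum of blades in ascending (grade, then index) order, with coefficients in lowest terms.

Distribute over the terms of R1 (each basis-blade product reordered to ascending indices, repeated generators contracted through their squares):
(-84/5) R2 = -21/5 + 336/5*γ12
(-152/5*γ12) R2 = -608/5 - 38/5*γ12
Summing the partial products and collecting blades:
Answer: -629/5 + 298/5*γ12


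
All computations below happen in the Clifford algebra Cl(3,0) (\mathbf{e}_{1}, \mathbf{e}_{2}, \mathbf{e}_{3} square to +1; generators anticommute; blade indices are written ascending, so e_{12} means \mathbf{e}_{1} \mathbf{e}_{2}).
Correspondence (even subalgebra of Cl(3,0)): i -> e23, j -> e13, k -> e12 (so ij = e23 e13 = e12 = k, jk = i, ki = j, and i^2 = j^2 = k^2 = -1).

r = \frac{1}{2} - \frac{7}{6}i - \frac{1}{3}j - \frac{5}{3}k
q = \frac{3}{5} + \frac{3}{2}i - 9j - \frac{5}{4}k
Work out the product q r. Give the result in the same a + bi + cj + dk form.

In blades: q = \frac{3}{5} - \frac{5}{4} e_{12} - 9 e_{13} + \frac{3}{2} e_{23}, r = \frac{1}{2} - \frac{5}{3} e_{12} - \frac{1}{3} e_{13} - \frac{7}{6} e_{23}.
Distribute q over r term by term (generator squares from the signature, products reordered to ascending indices): (\frac{3}{5})*r = \frac{3}{10} - e_{12} - \frac{1}{5} e_{13} - \frac{7}{10} e_{23}; (-\frac{5}{4} e_{12})*r = -\frac{25}{12} - \frac{5}{8} e_{12} + \frac{35}{24} e_{13} - \frac{5}{12} e_{23}; (-9 e_{13})*r = -3 - \frac{21}{2} e_{12} - \frac{9}{2} e_{13} + 15 e_{23}; (\frac{3}{2} e_{23})*r = \frac{7}{4} - \frac{1}{2} e_{12} + \frac{5}{2} e_{13} + \frac{3}{4} e_{23}.
Sum: -\frac{91}{30} - \frac{101}{8} e_{12} - \frac{89}{120} e_{13} + \frac{439}{30} e_{23}; translating back through the correspondence:
Answer: -\frac{91}{30} + \frac{439}{30}i - \frac{89}{120}j - \frac{101}{8}k


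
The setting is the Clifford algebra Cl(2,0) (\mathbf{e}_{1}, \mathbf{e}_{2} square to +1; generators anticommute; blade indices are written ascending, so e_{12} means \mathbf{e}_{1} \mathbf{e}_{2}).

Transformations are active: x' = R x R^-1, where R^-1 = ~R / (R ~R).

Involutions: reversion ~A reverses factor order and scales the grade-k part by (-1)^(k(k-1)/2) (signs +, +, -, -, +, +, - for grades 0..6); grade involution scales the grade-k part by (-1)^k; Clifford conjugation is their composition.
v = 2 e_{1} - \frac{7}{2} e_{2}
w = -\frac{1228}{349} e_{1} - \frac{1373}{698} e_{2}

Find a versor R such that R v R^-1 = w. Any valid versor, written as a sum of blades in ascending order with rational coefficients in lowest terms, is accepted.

Here q(v) = q(w) = \frac{65}{4}; the classical choice R = v + w = -\frac{530}{349} e_{1} - \frac{1908}{349} e_{2} then realises v -> w under the sandwich.
Answer: -\frac{530}{349} e_{1} - \frac{1908}{349} e_{2}


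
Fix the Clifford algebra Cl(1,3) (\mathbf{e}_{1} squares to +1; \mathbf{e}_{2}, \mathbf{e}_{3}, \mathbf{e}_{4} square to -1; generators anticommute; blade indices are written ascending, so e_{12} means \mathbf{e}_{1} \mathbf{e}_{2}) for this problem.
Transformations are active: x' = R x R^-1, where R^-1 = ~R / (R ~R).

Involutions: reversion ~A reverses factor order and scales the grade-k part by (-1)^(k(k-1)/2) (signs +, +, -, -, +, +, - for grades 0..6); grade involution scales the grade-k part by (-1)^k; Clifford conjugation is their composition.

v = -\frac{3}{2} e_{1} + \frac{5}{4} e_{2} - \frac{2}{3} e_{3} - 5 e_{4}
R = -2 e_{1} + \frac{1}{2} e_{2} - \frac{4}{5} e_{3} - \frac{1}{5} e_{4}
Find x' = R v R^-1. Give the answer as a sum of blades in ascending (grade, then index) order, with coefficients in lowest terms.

~R = -2 e_{1} + \frac{1}{2} e_{2} - \frac{4}{5} e_{3} - \frac{1}{5} e_{4}, and R ~R = \frac{307}{100}, so R^-1 = ~R / (\frac{307}{100}).
R v = \frac{101}{120} - \frac{7}{4} e_{12} + \frac{2}{15} e_{13} + \frac{97}{10} e_{14} + \frac{2}{3} e_{23} - \frac{9}{4} e_{24} + \frac{58}{15} e_{34}
Answer: \frac{743}{1842} e_{1} - \frac{3595}{3684} e_{2} + \frac{70}{307} e_{3} + \frac{4504}{921} e_{4}


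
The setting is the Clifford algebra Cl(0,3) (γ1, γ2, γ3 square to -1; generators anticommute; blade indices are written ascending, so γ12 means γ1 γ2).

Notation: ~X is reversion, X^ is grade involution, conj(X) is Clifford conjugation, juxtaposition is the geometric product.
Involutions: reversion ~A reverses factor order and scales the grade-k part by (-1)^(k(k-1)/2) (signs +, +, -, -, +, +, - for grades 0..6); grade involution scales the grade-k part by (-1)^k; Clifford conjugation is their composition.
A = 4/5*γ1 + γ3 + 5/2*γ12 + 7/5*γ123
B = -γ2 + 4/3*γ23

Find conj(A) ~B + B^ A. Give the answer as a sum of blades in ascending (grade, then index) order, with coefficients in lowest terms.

first term: -19/30*γ1 + 4/3*γ2 + 4/5*γ12 - 71/15*γ13 - γ23 + 16/15*γ123
second term: 19/30*γ1 - 4/3*γ2 - 4/5*γ12 + 71/15*γ13 + γ23 + 16/15*γ123
Answer: 32/15*γ123


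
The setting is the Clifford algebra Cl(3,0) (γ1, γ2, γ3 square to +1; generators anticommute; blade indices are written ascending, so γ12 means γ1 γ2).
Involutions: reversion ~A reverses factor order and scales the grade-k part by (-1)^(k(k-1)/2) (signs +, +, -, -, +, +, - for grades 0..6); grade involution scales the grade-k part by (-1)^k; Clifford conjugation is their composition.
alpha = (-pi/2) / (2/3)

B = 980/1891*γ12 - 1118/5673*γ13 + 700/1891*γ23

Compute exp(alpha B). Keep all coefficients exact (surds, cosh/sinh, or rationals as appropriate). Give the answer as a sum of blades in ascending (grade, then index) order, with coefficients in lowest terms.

B^2 term by term: the squares give (980/1891)^2*(γ12)^2 + (-1118/5673)^2*(γ13)^2 + (700/1891)^2*(γ23)^2 = 960400/3575881*(-1) + 1249924/32182929*(-1) + 490000/3575881*(-1) = -4/9 (each basis 2-blade squares to minus the product of its generators' squares); cross terms between blades sharing an index anticommute and cancel. So B^2 = -4/9.
B^2 = -4/9 — circular case — the even/odd split gives cos and sin: l = 2/3, alpha*l = -pi/2, so exp(alpha B) = cos(-pi/2) + (sin(-pi/2)/(2/3))*B = 0 + (-3/2)*B.
Answer: -1470/1891*γ12 + 559/1891*γ13 - 1050/1891*γ23
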